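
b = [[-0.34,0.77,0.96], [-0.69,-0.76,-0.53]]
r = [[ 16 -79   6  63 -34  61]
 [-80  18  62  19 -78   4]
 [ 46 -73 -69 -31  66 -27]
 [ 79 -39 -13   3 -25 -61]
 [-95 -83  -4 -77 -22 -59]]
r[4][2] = -4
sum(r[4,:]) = -340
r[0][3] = 63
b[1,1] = -0.757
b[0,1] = 0.769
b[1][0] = -0.689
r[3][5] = -61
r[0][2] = 6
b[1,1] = -0.757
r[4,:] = [-95, -83, -4, -77, -22, -59]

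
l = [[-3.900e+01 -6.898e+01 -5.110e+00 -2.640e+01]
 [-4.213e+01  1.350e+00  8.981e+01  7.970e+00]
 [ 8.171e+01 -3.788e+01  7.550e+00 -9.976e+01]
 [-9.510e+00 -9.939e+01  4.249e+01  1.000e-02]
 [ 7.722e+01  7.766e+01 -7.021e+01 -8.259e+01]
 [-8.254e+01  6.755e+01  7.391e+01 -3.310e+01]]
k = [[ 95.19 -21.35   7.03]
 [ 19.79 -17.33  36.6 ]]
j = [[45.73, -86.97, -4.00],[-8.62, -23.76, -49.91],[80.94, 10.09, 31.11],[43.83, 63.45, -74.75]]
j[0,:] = [45.73, -86.97, -4.0]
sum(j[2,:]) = 122.14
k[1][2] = 36.6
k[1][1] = -17.33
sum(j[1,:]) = -82.28999999999999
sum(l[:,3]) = -233.86999999999998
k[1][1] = -17.33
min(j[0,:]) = -86.97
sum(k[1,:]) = 39.06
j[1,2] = -49.91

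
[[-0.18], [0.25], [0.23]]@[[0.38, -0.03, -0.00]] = [[-0.07,  0.01,  0.00], [0.10,  -0.01,  0.00], [0.09,  -0.01,  0.00]]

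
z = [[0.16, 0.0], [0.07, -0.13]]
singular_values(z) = [0.19, 0.11]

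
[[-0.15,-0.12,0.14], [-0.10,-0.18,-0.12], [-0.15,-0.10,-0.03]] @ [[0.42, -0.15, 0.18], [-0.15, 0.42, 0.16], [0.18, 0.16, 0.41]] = [[-0.02,-0.01,0.01], [-0.04,-0.08,-0.1], [-0.05,-0.02,-0.06]]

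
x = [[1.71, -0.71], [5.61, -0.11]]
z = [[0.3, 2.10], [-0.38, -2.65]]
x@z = [[0.78,  5.47], [1.72,  12.07]]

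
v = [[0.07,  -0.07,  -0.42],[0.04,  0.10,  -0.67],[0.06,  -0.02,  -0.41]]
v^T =[[0.07, 0.04, 0.06], [-0.07, 0.10, -0.02], [-0.42, -0.67, -0.41]]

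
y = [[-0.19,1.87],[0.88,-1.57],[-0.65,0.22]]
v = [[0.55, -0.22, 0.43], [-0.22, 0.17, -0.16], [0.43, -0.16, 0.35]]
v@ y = [[-0.58, 1.47], [0.3, -0.71], [-0.45, 1.13]]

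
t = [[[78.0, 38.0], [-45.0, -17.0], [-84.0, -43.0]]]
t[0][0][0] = 78.0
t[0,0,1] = 38.0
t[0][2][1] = -43.0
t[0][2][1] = -43.0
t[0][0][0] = 78.0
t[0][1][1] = -17.0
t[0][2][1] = -43.0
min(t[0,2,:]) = -84.0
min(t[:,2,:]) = -84.0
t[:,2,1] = [-43.0]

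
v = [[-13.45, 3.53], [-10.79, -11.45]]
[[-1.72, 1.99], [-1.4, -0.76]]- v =[[11.73, -1.54], [9.39, 10.69]]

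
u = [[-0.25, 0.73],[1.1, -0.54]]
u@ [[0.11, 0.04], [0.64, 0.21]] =[[0.44, 0.14], [-0.22, -0.07]]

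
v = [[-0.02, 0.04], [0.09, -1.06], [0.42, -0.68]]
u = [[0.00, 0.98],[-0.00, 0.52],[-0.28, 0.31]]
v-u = [[-0.02, -0.94], [0.09, -1.58], [0.7, -0.99]]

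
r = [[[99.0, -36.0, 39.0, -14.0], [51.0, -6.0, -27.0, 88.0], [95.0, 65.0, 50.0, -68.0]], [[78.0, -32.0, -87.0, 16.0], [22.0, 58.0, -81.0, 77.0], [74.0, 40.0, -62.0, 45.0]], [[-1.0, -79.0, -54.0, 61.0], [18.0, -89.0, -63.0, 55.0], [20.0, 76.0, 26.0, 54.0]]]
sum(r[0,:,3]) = 6.0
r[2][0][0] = -1.0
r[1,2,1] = 40.0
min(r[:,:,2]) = -87.0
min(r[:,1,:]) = -89.0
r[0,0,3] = -14.0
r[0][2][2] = 50.0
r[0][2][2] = 50.0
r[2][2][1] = 76.0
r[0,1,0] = 51.0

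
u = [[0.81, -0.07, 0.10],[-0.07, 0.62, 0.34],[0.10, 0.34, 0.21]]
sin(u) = [[0.72, -0.06, 0.09], [-0.06, 0.55, 0.3], [0.09, 0.3, 0.19]]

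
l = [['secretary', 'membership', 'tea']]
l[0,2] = 'tea'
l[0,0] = 'secretary'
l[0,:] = ['secretary', 'membership', 'tea']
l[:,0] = ['secretary']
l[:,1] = ['membership']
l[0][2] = 'tea'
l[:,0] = ['secretary']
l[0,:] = ['secretary', 'membership', 'tea']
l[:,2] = ['tea']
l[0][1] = 'membership'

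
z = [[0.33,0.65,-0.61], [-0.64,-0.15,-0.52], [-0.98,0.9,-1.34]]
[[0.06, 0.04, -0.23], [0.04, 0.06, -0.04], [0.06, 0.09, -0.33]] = z@[[0.06, 0.01, -0.06], [-0.06, -0.05, -0.15], [-0.13, -0.11, 0.19]]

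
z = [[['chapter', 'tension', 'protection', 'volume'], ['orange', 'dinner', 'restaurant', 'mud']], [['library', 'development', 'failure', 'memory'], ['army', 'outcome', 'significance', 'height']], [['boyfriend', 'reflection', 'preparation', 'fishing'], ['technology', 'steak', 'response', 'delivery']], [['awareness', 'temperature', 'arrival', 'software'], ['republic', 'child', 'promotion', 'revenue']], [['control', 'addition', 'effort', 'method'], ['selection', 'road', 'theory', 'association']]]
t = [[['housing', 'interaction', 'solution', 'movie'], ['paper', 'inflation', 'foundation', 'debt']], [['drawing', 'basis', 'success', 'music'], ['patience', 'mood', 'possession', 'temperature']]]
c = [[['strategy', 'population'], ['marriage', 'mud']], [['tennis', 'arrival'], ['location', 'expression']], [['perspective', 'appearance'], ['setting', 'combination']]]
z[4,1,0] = 'selection'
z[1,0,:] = ['library', 'development', 'failure', 'memory']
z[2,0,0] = 'boyfriend'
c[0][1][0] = 'marriage'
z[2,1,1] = 'steak'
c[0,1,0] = 'marriage'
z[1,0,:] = ['library', 'development', 'failure', 'memory']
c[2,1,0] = 'setting'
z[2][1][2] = 'response'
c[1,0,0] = 'tennis'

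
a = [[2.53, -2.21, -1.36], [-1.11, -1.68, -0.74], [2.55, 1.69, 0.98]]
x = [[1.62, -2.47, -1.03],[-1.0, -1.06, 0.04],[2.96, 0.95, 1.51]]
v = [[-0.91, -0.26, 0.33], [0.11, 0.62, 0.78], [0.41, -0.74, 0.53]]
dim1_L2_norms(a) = [3.62, 2.15, 3.21]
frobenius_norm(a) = 5.30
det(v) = -1.00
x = v + a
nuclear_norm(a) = 7.66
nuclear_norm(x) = 7.58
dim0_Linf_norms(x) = [2.96, 2.47, 1.51]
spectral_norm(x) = 3.66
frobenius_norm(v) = 1.73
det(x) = -8.93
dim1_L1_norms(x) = [5.12, 2.1, 5.42]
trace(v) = 0.24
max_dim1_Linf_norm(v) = 0.91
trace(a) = 1.83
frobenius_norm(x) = 4.88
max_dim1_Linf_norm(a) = 2.55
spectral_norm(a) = 3.81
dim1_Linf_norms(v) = [0.91, 0.78, 0.74]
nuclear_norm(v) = 3.00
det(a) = -2.51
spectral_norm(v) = 1.00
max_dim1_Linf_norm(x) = 2.96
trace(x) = 2.07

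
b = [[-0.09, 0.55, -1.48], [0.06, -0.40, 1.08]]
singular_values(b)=[1.96, 0.0]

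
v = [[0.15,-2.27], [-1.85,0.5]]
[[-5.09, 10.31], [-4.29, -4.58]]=v @ [[2.98, 1.27], [2.44, -4.46]]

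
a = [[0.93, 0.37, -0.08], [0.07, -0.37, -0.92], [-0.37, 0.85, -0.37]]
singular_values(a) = [1.0, 1.0, 0.99]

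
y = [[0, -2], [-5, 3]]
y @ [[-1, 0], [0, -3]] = [[0, 6], [5, -9]]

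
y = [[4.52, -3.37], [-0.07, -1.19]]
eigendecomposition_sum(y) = [[4.53,-2.65], [-0.06,0.03]] + [[-0.01, -0.72], [-0.01, -1.22]]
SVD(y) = [[-0.99, -0.12], [-0.12, 0.99]] @ diag([5.677163383417952, 0.988997430723872]) @ [[-0.79, 0.61],  [-0.61, -0.79]]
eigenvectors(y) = [[1.0, 0.51],[-0.01, 0.86]]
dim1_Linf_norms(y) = [4.52, 1.19]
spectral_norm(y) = 5.68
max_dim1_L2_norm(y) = 5.64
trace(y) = 3.33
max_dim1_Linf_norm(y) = 4.52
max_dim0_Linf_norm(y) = 4.52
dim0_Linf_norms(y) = [4.52, 3.37]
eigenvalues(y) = [4.56, -1.23]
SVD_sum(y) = [[4.45,-3.46],[0.53,-0.42]] + [[0.07, 0.09],[-0.6, -0.77]]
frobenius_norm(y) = 5.76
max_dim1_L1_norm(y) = 7.89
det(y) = -5.61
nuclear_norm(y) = 6.67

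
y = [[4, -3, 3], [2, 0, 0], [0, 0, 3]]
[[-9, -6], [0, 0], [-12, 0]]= y@[[0, 0], [-1, 2], [-4, 0]]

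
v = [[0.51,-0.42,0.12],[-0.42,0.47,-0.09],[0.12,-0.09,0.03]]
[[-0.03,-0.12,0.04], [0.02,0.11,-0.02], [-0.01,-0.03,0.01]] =v@[[-0.09, -0.14, 0.18], [-0.0, 0.09, 0.12], [0.17, -0.06, -0.01]]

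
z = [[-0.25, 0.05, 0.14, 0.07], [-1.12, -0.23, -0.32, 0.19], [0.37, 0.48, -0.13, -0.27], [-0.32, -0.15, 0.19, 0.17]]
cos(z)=[[0.98, -0.02, 0.03, 0.02], [-0.18, 1.09, 0.00, 0.00], [0.30, 0.06, 1.07, -0.05], [-0.13, -0.04, -0.01, 1.04]]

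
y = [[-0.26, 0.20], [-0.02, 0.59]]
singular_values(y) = [0.63, 0.24]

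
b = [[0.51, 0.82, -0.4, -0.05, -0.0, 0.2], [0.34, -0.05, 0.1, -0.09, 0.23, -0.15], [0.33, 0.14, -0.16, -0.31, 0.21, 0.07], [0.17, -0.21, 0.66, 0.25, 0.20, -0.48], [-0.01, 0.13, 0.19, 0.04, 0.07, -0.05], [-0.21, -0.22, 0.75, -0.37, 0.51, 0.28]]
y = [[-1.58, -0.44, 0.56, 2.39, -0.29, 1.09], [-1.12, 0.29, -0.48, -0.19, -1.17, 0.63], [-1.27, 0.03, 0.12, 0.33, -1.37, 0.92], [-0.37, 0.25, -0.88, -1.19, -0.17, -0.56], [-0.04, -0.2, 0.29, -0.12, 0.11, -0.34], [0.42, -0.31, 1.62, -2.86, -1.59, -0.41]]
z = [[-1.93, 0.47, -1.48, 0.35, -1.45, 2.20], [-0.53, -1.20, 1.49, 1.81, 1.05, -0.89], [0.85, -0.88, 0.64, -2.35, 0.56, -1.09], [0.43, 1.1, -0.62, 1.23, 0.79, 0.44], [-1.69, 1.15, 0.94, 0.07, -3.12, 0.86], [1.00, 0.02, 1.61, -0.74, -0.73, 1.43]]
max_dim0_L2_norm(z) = 3.8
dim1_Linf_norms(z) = [2.2, 1.81, 2.35, 1.23, 3.12, 1.61]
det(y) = 0.04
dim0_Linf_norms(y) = [1.58, 0.44, 1.62, 2.86, 1.59, 1.09]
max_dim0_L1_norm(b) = 2.26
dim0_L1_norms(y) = [4.8, 1.52, 3.95, 7.08, 4.7, 3.95]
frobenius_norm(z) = 7.59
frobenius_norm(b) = 1.92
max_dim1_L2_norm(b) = 1.07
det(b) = -0.00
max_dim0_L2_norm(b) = 1.11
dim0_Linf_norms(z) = [1.93, 1.2, 1.61, 2.35, 3.12, 2.2]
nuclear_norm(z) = 16.02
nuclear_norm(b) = 3.65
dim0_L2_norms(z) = [2.96, 2.23, 2.95, 3.31, 3.8, 3.13]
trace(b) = 0.90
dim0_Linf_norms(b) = [0.51, 0.82, 0.75, 0.37, 0.51, 0.48]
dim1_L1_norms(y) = [6.35, 3.88, 4.04, 3.42, 1.1, 7.21]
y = b @ z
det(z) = -70.20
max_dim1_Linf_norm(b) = 0.82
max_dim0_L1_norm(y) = 7.08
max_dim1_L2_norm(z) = 3.94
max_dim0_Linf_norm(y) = 2.86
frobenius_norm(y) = 5.88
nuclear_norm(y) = 10.42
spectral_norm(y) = 4.46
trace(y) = -2.66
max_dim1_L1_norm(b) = 2.34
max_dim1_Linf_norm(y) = 2.86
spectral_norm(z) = 5.31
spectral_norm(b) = 1.42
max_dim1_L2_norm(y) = 3.71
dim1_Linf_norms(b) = [0.82, 0.34, 0.33, 0.66, 0.19, 0.75]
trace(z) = -2.95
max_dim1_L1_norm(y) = 7.21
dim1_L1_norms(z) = [7.88, 6.97, 6.37, 4.61, 7.83, 5.53]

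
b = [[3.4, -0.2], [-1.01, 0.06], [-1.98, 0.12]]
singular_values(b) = [4.07, 0.0]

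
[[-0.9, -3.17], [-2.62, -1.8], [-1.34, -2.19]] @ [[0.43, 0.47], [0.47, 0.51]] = [[-1.88, -2.04], [-1.97, -2.15], [-1.61, -1.75]]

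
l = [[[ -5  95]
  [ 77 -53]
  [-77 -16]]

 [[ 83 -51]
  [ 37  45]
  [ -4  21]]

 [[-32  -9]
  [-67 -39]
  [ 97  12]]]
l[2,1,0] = -67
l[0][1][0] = 77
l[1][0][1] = -51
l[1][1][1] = 45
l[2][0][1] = -9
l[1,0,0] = 83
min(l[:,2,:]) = -77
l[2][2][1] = 12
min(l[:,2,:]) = -77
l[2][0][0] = -32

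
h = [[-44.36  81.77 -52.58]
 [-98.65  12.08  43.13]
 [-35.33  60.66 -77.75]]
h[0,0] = -44.36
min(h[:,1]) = 12.08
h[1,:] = [-98.65, 12.08, 43.13]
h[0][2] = -52.58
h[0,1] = 81.77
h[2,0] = -35.33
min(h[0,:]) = -52.58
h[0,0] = -44.36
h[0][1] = 81.77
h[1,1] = 12.08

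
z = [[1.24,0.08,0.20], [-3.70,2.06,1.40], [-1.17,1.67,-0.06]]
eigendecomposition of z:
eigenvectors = [[0.20-0.04j, (0.2+0.04j), (-0.06+0j)], [0.82+0.00j, (0.82-0j), -0.49+0.00j], [(0.53-0.02j), 0.53+0.02j, (0.87+0j)]]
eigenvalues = [(2.08+0.16j), (2.08-0.16j), (-0.91+0j)]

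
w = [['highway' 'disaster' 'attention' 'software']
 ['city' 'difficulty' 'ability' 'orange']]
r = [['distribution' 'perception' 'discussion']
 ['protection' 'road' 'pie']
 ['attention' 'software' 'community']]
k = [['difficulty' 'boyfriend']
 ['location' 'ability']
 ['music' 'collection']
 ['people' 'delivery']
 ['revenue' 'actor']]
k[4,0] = 'revenue'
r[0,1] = 'perception'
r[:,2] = ['discussion', 'pie', 'community']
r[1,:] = ['protection', 'road', 'pie']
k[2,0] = 'music'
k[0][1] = 'boyfriend'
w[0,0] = 'highway'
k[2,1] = 'collection'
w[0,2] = 'attention'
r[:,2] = ['discussion', 'pie', 'community']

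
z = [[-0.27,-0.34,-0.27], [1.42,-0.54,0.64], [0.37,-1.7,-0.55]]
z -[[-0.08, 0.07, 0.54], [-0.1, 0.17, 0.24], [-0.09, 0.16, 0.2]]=[[-0.19,-0.41,-0.81], [1.52,-0.71,0.40], [0.46,-1.86,-0.75]]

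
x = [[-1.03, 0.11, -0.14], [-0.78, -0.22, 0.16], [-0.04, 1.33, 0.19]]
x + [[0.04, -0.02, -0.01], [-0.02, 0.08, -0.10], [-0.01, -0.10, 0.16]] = [[-0.99, 0.09, -0.15], [-0.80, -0.14, 0.06], [-0.05, 1.23, 0.35]]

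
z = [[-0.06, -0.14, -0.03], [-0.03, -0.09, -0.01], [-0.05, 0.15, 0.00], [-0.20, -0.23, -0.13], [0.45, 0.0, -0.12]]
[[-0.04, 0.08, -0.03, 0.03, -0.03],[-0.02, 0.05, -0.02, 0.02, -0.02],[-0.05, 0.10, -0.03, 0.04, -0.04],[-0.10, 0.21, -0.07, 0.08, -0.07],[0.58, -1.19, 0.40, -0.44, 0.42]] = z@ [[1.05, -2.16, 0.72, -0.80, 0.76], [0.02, -0.04, 0.01, -0.01, 0.01], [-0.87, 1.78, -0.60, 0.66, -0.62]]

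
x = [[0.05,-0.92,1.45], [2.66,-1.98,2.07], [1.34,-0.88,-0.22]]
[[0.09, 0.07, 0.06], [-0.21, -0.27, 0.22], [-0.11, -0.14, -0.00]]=x @ [[-0.16, -0.16, 0.08], [-0.12, -0.08, 0.1], [-0.01, -0.0, 0.10]]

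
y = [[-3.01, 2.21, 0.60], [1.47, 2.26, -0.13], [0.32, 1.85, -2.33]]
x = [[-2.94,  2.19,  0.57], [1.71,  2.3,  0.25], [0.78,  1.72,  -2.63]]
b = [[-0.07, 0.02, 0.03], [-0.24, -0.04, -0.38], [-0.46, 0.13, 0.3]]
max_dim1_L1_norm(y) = 5.82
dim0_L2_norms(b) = [0.52, 0.14, 0.49]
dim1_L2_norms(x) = [3.71, 2.88, 3.24]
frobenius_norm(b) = 0.73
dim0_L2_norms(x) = [3.49, 3.61, 2.7]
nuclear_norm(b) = 1.02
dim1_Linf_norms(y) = [3.01, 2.26, 2.33]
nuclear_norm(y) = 9.15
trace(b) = 0.19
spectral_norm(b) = 0.57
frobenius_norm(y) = 5.53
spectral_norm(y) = 3.94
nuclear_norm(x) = 9.62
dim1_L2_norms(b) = [0.08, 0.45, 0.56]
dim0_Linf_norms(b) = [0.46, 0.13, 0.38]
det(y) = 23.80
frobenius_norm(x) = 5.70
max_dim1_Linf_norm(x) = 2.94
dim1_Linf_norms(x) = [2.94, 2.3, 2.63]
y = x + b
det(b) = 0.00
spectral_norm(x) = 3.76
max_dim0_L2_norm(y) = 3.66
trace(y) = -3.08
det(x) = 29.98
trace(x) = -3.27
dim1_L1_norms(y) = [5.82, 3.86, 4.5]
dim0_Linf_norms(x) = [2.94, 2.3, 2.63]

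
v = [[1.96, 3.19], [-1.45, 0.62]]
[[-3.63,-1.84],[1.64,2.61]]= v @ [[-1.28, -1.62], [-0.35, 0.42]]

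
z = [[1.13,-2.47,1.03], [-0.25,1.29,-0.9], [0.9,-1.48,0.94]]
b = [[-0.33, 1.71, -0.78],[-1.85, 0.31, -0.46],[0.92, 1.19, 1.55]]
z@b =[[5.14, 2.39, 1.85], [-3.13, -1.10, -1.79], [3.31, 2.20, 1.44]]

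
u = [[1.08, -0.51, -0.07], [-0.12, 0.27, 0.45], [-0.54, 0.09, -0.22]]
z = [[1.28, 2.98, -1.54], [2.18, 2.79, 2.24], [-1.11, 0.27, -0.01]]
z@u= [[1.86, 0.01, 1.59], [0.81, -0.16, 0.61], [-1.23, 0.64, 0.2]]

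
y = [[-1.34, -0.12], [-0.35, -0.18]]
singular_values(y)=[1.39, 0.14]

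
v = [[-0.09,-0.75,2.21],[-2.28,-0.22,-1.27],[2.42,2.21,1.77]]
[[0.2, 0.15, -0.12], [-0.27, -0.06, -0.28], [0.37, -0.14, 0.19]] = v @ [[0.06, 0.02, 0.16],[0.02, -0.11, -0.04],[0.10, 0.03, -0.06]]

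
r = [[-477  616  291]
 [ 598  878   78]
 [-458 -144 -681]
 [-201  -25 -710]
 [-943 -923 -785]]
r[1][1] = 878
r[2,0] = -458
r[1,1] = 878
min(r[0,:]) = -477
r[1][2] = 78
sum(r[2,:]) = -1283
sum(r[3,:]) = -936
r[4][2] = -785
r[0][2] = 291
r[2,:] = [-458, -144, -681]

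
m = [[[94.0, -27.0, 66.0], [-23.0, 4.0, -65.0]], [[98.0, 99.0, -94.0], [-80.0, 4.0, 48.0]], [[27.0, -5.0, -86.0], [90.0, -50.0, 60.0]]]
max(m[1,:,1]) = 99.0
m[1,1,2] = 48.0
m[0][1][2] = -65.0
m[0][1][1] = 4.0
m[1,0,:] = [98.0, 99.0, -94.0]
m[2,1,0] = 90.0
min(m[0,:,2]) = -65.0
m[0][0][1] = -27.0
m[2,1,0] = 90.0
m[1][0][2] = -94.0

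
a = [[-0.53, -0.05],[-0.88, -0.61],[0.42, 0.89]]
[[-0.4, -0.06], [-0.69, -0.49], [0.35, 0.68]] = a@[[0.76, 0.04], [0.04, 0.75]]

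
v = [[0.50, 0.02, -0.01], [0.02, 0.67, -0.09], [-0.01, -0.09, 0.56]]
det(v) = 0.183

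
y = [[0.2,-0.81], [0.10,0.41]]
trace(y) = 0.61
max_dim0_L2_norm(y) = 0.91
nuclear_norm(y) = 1.10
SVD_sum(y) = [[0.13,-0.82], [-0.06,0.39]] + [[0.07, 0.01],[0.16, 0.02]]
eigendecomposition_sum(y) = [[0.10+0.19j, -0.40+0.47j],[(0.05-0.06j), (0.2+0.07j)]] + [[(0.1-0.19j),(-0.4-0.47j)], [0.05+0.06j,(0.2-0.07j)]]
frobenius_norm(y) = 0.93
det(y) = 0.16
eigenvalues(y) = [(0.3+0.26j), (0.3-0.26j)]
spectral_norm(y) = 0.92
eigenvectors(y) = [[0.94+0.00j, 0.94-0.00j], [(-0.12-0.31j), (-0.12+0.31j)]]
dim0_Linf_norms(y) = [0.2, 0.81]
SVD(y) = [[-0.91,0.43], [0.43,0.91]] @ diag([0.9179708463582241, 0.17756555194171356]) @ [[-0.15, 0.99],[0.99, 0.15]]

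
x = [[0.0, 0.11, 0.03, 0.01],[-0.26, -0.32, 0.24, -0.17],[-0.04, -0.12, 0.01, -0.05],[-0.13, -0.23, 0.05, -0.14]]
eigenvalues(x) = [(-0.19+0.01j), (-0.19-0.01j), (-0.08+0j), (0.01+0j)]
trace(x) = -0.45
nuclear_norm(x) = 0.78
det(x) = -0.00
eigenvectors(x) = [[(0.36+0j), 0.36-0.00j, (0.24+0j), -0.77+0.00j], [-0.43+0.04j, -0.43-0.04j, -0.00+0.00j, 0.04+0.00j], [(-0.38+0j), (-0.38-0j), (-0.37+0j), -0.44+0.00j], [-0.74+0.00j, (-0.74-0j), (-0.89+0j), (0.47+0j)]]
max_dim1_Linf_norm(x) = 0.32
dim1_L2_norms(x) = [0.11, 0.51, 0.14, 0.3]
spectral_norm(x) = 0.60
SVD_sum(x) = [[0.03, 0.05, -0.03, 0.03], [-0.24, -0.35, 0.19, -0.19], [-0.06, -0.09, 0.05, -0.05], [-0.14, -0.21, 0.11, -0.11]] + [[-0.03, 0.05, 0.06, 0.01],  [-0.02, 0.04, 0.05, 0.01],  [0.02, -0.03, -0.04, -0.01],  [0.02, -0.04, -0.05, -0.01]] + [[-0.01, 0.01, -0.01, -0.02],[0.00, -0.01, 0.00, 0.01],[0.0, -0.0, 0.00, 0.00],[-0.01, 0.01, -0.01, -0.02]] + [[0.0, -0.00, 0.00, -0.00], [-0.0, 0.00, -0.00, 0.00], [0.00, -0.0, 0.00, -0.0], [-0.00, 0.0, -0.00, 0.00]]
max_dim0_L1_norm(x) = 0.78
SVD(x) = [[-0.12, -0.63, 0.67, 0.38], [0.84, -0.47, -0.28, -0.03], [0.21, 0.39, -0.1, 0.89], [0.49, 0.48, 0.68, -0.25]] @ diag([0.5995188065288951, 0.13667862046969625, 0.04449481685919001, 0.004045565144326199]) @ [[-0.48, -0.7, 0.37, -0.37], [0.32, -0.57, -0.75, -0.1], [-0.26, 0.43, -0.32, -0.8], [0.78, -0.06, 0.43, -0.45]]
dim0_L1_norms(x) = [0.43, 0.78, 0.33, 0.37]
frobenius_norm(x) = 0.62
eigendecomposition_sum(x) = [[(-0.04+1.69j), (0.05+0.89j), 0.04-1.64j, -0.03+1.14j], [(-0.13-2.04j), (-0.16-1.06j), 0.12+1.98j, (-0.08-1.37j)], [(0.04-1.8j), (-0.06-0.94j), -0.05+1.75j, 0.03-1.21j], [0.08-3.50j, (-0.11-1.84j), -0.09+3.39j, 0.06-2.36j]] + [[-0.04-1.69j, 0.05-0.89j, (0.04+1.64j), -0.03-1.14j],[(-0.13+2.04j), (-0.16+1.06j), (0.12-1.98j), -0.08+1.37j],[0.04+1.80j, (-0.06+0.94j), -0.05-1.75j, 0.03+1.21j],[(0.08+3.5j), -0.11+1.84j, -0.09-3.39j, 0.06+2.36j]] + [[(0.08+0j),  0.00+0.00j,  -0.06-0.00j,  0.07+0.00j], [-0.00-0.00j,  -0.00-0.00j,  0.00+0.00j,  (-0-0j)], [-0.12-0.00j,  -0.00-0.00j,  0.10+0.00j,  (-0.11-0j)], [(-0.3-0j),  (-0-0j),  0.24+0.00j,  (-0.26-0j)]] + [[0j, (-0+0j), 0.00-0.00j, -0.00+0.00j], [-0.00-0.00j, 0.00-0.00j, (-0+0j), -0j], [0j, -0.00+0.00j, -0j, -0.00+0.00j], [(-0-0j), -0j, -0.00+0.00j, 0.00-0.00j]]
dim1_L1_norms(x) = [0.15, 0.99, 0.22, 0.55]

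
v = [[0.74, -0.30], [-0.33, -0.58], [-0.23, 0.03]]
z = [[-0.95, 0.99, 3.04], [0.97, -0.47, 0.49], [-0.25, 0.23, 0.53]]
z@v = [[-1.73, -0.20], [0.76, -0.00], [-0.38, -0.04]]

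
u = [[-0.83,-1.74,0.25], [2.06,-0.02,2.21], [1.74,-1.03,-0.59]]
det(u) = -11.23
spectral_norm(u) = 3.20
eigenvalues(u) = [(0.15+2.54j), (0.15-2.54j), (-1.74+0j)]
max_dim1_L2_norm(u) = 3.02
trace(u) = -1.44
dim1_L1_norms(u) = [2.82, 4.29, 3.36]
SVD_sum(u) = [[-0.40,0.02,-0.27], [2.44,-0.12,1.64], [0.96,-0.05,0.64]] + [[0.18, -1.44, -0.38], [-0.04, 0.27, 0.07], [0.17, -1.3, -0.34]] + [[-0.62,  -0.31,  0.9], [-0.34,  -0.17,  0.5], [0.62,  0.31,  -0.89]]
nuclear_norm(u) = 6.96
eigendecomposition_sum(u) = [[-0.05+0.73j, -0.72-0.18j, -0.25+0.56j], [1.16-0.26j, (0.04+1.19j), 0.98+0.13j], [(0.43+0.63j), -0.70+0.31j, (0.15+0.61j)]] + [[(-0.05-0.73j), (-0.72+0.18j), (-0.25-0.56j)],[1.16+0.26j, 0.04-1.19j, (0.98-0.13j)],[(0.43-0.63j), (-0.7-0.31j), (0.15-0.61j)]] + [[(-0.74-0j), (-0.3+0j), (0.74-0j)], [(-0.26-0j), (-0.11+0j), 0.26-0.00j], [0.89+0.00j, 0.36-0.00j, (-0.89+0j)]]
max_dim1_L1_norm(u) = 4.29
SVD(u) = [[-0.15, -0.74, -0.66], [0.92, 0.14, -0.37], [0.36, -0.66, 0.66]] @ diag([3.1958993512114695, 2.042641703598489, 1.7197506236795985]) @ [[0.83, -0.04, 0.56],  [-0.12, 0.96, 0.25],  [0.55, 0.28, -0.79]]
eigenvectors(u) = [[0.13-0.45j, 0.13+0.45j, (-0.62+0j)], [-0.75+0.00j, -0.75-0.00j, (-0.22+0j)], [-0.18-0.44j, (-0.18+0.44j), (0.75+0j)]]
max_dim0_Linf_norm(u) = 2.21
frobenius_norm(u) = 4.16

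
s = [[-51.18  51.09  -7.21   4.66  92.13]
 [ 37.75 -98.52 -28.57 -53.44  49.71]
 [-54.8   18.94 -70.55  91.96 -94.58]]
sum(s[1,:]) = -93.07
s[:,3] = [4.66, -53.44, 91.96]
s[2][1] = 18.94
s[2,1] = 18.94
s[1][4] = 49.71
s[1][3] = -53.44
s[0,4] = 92.13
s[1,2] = -28.57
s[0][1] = 51.09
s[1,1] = -98.52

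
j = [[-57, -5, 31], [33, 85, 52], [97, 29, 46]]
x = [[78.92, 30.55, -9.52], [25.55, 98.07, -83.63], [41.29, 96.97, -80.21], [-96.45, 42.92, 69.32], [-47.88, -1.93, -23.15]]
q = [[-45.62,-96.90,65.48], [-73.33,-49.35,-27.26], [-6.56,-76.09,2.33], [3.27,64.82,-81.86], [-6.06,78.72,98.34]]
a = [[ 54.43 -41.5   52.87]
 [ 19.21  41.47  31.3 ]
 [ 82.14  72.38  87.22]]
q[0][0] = -45.62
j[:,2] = [31, 52, 46]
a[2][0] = 82.14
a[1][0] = 19.21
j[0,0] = -57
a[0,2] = 52.87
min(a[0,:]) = -41.5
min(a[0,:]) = -41.5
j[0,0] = -57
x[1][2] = -83.63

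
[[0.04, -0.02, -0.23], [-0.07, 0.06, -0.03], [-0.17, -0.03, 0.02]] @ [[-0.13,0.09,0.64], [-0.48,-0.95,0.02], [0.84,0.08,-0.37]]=[[-0.19, 0.00, 0.11],[-0.04, -0.07, -0.03],[0.05, 0.01, -0.12]]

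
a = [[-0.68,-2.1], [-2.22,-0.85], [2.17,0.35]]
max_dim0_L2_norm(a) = 3.18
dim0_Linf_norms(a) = [2.22, 2.1]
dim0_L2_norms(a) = [3.18, 2.29]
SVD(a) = [[-0.46, 0.87], [-0.67, -0.21], [0.58, 0.45]] @ diag([3.5238519353034317, 1.7138166582392245]) @ [[0.87, 0.49], [0.49, -0.87]]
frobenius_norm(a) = 3.92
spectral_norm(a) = 3.52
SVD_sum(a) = [[-1.42,-0.81],[-2.04,-1.16],[1.79,1.02]] + [[0.74, -1.29], [-0.18, 0.31], [0.38, -0.67]]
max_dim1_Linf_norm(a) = 2.22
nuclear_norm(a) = 5.24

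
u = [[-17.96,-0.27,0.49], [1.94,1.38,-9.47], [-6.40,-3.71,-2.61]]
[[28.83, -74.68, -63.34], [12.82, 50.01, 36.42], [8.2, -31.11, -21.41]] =u@[[-1.67,3.99,3.42], [1.69,4.21,1.89], [-1.45,-3.85,-2.87]]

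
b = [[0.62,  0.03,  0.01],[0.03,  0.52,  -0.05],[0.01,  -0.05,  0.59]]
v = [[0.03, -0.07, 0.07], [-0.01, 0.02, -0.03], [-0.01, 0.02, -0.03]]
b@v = [[0.02, -0.04, 0.04], [-0.0, 0.01, -0.01], [-0.01, 0.01, -0.02]]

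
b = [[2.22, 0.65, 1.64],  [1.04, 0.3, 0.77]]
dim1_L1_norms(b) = [4.51, 2.11]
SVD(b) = [[-0.91, -0.42], [-0.42, 0.91]] @ diag([3.131290622040289, 0.0043635218050305045]) @ [[-0.78, -0.23, -0.58], [0.01, -0.93, 0.36]]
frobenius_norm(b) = 3.13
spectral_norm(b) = 3.13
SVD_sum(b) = [[2.22, 0.65, 1.64],[1.04, 0.30, 0.77]] + [[-0.00, 0.00, -0.00],[0.00, -0.00, 0.00]]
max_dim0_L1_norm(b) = 3.26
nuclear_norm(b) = 3.14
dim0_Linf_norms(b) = [2.22, 0.65, 1.64]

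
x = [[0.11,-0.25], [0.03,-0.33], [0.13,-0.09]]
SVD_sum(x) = [[0.08, -0.26], [0.09, -0.31], [0.04, -0.12]] + [[0.03, 0.01], [-0.06, -0.02], [0.09, 0.03]]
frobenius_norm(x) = 0.46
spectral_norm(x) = 0.44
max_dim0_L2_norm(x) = 0.42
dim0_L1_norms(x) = [0.27, 0.67]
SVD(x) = [[-0.62, 0.27], [-0.74, -0.53], [-0.28, 0.80]] @ diag([0.4406533962400865, 0.1233879426122234]) @ [[-0.29, 0.96], [0.96, 0.29]]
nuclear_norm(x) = 0.56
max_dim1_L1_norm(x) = 0.36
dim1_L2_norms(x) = [0.27, 0.33, 0.16]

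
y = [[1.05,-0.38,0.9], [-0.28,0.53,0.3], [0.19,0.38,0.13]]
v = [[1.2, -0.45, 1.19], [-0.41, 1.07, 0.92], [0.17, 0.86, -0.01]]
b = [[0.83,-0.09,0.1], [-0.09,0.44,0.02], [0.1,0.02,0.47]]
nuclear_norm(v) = 3.95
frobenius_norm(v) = 2.45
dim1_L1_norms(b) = [1.02, 0.55, 0.59]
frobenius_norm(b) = 1.07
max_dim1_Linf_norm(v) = 1.2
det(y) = -0.27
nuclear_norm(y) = 2.44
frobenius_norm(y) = 1.64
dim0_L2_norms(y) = [1.1, 0.75, 0.96]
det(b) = 0.16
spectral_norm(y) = 1.45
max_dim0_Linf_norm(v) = 1.2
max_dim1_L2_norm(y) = 1.43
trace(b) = 1.74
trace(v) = 2.26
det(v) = -1.67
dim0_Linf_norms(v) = [1.2, 1.07, 1.19]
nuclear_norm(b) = 1.74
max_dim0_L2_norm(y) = 1.1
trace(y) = 1.71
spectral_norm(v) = 1.75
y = b @ v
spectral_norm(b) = 0.87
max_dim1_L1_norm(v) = 2.84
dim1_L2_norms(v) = [1.75, 1.47, 0.88]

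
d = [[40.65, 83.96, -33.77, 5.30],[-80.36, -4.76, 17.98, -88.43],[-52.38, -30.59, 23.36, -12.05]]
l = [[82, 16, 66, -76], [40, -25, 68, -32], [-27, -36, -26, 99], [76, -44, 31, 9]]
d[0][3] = 5.3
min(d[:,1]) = -30.59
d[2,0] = -52.38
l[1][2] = 68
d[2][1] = -30.59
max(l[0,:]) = 82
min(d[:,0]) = -80.36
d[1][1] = -4.76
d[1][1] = -4.76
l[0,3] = -76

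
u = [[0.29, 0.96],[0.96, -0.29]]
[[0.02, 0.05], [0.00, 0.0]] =u@ [[0.01, 0.02],  [0.02, 0.05]]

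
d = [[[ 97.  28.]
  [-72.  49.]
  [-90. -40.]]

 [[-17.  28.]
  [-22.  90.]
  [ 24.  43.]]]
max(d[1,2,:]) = 43.0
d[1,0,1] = 28.0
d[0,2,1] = -40.0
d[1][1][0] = -22.0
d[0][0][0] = 97.0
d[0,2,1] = -40.0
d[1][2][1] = 43.0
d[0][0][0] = 97.0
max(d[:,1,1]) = 90.0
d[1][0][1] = 28.0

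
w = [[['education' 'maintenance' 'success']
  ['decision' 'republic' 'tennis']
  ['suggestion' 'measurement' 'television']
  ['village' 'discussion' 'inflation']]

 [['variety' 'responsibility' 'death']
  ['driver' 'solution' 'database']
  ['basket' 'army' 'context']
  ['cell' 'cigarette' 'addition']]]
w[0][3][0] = 'village'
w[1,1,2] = 'database'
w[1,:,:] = [['variety', 'responsibility', 'death'], ['driver', 'solution', 'database'], ['basket', 'army', 'context'], ['cell', 'cigarette', 'addition']]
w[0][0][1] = 'maintenance'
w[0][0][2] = 'success'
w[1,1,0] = 'driver'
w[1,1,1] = 'solution'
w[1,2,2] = 'context'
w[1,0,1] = 'responsibility'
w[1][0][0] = 'variety'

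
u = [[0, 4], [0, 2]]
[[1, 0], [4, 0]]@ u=[[0, 4], [0, 16]]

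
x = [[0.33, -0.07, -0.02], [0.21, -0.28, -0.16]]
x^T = [[0.33, 0.21], [-0.07, -0.28], [-0.02, -0.16]]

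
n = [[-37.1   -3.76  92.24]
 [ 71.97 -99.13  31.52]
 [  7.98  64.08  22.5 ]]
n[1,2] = 31.52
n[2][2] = 22.5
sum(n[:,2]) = 146.26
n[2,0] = 7.98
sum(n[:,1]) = -38.81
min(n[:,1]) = -99.13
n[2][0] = 7.98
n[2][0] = 7.98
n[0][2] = 92.24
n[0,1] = -3.76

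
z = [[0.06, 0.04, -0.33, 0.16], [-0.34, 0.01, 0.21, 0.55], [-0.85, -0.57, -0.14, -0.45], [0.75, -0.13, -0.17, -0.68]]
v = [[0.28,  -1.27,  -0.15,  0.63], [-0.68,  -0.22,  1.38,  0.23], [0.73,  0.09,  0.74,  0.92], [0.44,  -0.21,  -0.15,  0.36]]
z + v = [[0.34, -1.23, -0.48, 0.79], [-1.02, -0.21, 1.59, 0.78], [-0.12, -0.48, 0.60, 0.47], [1.19, -0.34, -0.32, -0.32]]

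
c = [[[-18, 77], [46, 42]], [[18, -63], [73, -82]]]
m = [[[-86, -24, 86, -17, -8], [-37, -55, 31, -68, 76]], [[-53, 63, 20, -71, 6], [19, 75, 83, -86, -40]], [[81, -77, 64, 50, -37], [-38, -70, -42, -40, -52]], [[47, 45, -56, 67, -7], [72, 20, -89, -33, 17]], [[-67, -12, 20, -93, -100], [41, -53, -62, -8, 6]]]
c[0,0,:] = [-18, 77]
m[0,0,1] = -24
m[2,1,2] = -42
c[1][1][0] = 73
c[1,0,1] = -63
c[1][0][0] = 18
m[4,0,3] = -93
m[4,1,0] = 41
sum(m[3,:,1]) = 65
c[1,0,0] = 18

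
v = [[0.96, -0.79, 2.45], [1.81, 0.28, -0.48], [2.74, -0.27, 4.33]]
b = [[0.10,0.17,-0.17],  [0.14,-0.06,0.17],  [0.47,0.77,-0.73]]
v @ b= [[1.14, 2.10, -2.09], [-0.01, -0.08, 0.09], [2.27, 3.82, -3.67]]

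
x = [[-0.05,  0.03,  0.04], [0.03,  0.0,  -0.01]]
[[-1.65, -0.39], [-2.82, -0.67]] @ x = [[0.07, -0.05, -0.06],[0.12, -0.08, -0.11]]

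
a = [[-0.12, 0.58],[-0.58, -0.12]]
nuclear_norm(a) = 1.18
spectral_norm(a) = 0.59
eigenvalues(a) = [(-0.12+0.58j), (-0.12-0.58j)]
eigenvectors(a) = [[0.71+0.00j, (0.71-0j)], [0.00+0.71j, -0.71j]]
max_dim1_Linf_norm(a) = 0.58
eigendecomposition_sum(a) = [[-0.06+0.29j,0.29+0.06j], [(-0.29-0.06j),-0.06+0.29j]] + [[-0.06-0.29j,(0.29-0.06j)],[-0.29+0.06j,-0.06-0.29j]]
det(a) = 0.35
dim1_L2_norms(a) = [0.59, 0.59]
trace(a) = -0.24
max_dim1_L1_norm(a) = 0.7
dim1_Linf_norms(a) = [0.58, 0.58]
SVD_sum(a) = [[0.00,0.58], [0.0,-0.12]] + [[-0.12, 0.0], [-0.58, 0.0]]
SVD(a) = [[-0.98, -0.2],[0.20, -0.98]] @ diag([0.5922837157984339, 0.5922837157984338]) @ [[-0.00, -1.0], [1.00, 0.0]]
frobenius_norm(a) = 0.84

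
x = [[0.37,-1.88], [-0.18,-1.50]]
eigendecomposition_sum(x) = [[0.50, -0.46], [-0.04, 0.04]] + [[-0.13, -1.42], [-0.14, -1.54]]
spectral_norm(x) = 2.41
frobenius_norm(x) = 2.44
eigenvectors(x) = [[1.0,0.68],  [-0.09,0.73]]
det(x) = -0.89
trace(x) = -1.13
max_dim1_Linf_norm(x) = 1.88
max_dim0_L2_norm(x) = 2.41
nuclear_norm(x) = 2.78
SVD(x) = [[0.79, 0.61], [0.61, -0.79]] @ diag([2.411737007060846, 0.37043840078101026]) @ [[0.08, -1.0], [1.00, 0.08]]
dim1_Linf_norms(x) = [1.88, 1.5]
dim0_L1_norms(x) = [0.55, 3.38]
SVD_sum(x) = [[0.14, -1.9], [0.11, -1.48]] + [[0.23, 0.02], [-0.29, -0.02]]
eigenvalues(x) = [0.54, -1.67]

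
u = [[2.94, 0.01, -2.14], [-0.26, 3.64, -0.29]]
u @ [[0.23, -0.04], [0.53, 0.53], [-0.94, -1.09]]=[[2.69, 2.22], [2.14, 2.26]]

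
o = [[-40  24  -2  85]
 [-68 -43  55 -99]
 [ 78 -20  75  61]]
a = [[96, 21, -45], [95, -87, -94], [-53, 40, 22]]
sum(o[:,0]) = -30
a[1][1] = -87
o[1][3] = -99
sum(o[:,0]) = -30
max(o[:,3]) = 85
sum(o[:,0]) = -30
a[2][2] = 22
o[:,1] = [24, -43, -20]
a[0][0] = 96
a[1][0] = 95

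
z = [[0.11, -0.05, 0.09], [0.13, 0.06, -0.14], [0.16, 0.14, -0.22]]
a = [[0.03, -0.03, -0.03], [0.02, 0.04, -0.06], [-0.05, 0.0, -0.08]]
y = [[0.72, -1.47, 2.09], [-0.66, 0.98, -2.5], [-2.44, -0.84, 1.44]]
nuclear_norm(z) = 0.54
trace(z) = -0.05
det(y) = -4.70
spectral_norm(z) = 0.36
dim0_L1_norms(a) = [0.1, 0.07, 0.17]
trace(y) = 3.14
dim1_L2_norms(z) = [0.15, 0.2, 0.31]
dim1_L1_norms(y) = [4.28, 4.14, 4.72]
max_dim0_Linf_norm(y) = 2.5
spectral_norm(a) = 0.11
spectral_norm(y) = 4.04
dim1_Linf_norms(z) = [0.11, 0.14, 0.22]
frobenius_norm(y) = 4.84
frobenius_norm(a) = 0.13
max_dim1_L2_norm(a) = 0.09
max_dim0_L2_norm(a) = 0.1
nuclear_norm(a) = 0.21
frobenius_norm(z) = 0.40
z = a @ y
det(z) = 0.00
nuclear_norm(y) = 7.11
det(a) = -0.00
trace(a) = -0.01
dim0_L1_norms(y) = [3.82, 3.29, 6.03]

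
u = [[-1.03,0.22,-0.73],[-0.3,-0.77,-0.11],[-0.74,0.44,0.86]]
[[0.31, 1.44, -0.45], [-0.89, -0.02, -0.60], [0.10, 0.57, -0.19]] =u @[[0.17, -0.99, 0.57],[1.13, 0.47, 0.56],[-0.32, -0.43, -0.02]]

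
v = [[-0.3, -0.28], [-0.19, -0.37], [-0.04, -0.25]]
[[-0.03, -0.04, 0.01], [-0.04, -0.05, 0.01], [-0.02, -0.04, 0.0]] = v @ [[0.03,0.01,-0.0], [0.08,0.14,-0.02]]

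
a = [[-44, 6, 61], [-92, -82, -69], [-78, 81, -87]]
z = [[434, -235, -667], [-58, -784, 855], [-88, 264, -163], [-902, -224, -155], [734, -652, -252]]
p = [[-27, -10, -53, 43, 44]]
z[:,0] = [434, -58, -88, -902, 734]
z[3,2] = -155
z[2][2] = -163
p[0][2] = -53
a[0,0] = -44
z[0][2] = -667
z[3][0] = -902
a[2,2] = -87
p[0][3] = 43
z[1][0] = -58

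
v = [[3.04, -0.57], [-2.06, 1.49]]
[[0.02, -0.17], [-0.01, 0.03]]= v @ [[0.01, -0.07], [0.01, -0.08]]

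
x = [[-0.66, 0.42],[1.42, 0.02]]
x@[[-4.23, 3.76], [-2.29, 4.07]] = [[1.83, -0.77], [-6.05, 5.42]]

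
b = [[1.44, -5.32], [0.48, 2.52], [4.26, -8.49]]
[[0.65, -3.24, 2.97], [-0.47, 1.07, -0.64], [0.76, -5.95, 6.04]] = b@[[-0.14, -0.4, 0.66], [-0.16, 0.5, -0.38]]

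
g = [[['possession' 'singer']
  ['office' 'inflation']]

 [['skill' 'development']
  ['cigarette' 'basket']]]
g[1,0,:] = ['skill', 'development']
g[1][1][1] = 'basket'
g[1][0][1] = 'development'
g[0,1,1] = 'inflation'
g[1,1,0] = 'cigarette'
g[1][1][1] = 'basket'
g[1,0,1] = 'development'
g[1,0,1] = 'development'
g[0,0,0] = 'possession'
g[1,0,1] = 'development'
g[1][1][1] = 'basket'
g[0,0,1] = 'singer'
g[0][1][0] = 'office'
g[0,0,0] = 'possession'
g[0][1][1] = 'inflation'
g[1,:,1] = ['development', 'basket']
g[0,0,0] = 'possession'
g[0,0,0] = 'possession'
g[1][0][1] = 'development'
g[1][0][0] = 'skill'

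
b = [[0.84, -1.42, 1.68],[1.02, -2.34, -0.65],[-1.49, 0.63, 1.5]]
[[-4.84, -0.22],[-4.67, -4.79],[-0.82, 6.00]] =b@[[0.59, -2.21], [2.54, 0.66], [-1.03, 1.53]]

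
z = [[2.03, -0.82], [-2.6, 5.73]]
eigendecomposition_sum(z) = [[1.36, 0.26], [0.84, 0.16]] + [[0.67, -1.08], [-3.44, 5.57]]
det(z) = 9.50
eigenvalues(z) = [1.52, 6.24]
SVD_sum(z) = [[0.78, -1.48],[-2.93, 5.55]] + [[1.25, 0.66], [0.33, 0.18]]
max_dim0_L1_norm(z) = 6.55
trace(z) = 7.76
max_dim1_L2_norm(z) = 6.29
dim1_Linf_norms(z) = [2.03, 5.73]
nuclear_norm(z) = 7.96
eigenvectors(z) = [[-0.85, 0.19],[-0.53, -0.98]]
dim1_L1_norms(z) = [2.85, 8.33]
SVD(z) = [[-0.26, 0.97], [0.97, 0.26]] @ diag([6.5000121768165595, 1.4615203389746054]) @ [[-0.47, 0.88], [0.88, 0.47]]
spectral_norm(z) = 6.50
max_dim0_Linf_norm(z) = 5.73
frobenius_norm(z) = 6.66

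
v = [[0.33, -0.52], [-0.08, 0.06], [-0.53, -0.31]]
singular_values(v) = [0.63, 0.6]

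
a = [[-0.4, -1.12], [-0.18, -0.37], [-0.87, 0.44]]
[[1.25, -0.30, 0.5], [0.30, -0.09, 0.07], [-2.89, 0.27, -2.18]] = a @ [[2.33, -0.15, 1.93], [-1.95, 0.32, -1.14]]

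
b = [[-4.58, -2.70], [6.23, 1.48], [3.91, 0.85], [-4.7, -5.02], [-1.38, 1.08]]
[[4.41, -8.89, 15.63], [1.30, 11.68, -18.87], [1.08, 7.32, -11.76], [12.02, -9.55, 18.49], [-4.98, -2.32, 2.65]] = b @[[1.00, 1.83, -2.77],  [-3.33, 0.19, -1.09]]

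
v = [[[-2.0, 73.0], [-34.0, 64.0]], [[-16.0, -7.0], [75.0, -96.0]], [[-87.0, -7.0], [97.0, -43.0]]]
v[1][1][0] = 75.0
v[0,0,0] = -2.0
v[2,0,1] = -7.0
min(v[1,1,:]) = -96.0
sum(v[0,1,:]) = 30.0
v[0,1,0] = -34.0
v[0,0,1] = 73.0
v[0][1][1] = 64.0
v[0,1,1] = 64.0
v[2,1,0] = 97.0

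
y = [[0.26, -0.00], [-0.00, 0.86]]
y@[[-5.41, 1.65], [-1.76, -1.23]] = [[-1.41, 0.43], [-1.51, -1.06]]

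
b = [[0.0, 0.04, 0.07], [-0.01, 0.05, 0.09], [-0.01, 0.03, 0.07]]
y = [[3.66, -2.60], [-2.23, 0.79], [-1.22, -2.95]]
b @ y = [[-0.17, -0.17],  [-0.26, -0.20],  [-0.19, -0.16]]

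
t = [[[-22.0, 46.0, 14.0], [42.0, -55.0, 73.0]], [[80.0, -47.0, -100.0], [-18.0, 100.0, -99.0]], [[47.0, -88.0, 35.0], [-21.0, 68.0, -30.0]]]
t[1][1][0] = -18.0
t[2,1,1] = 68.0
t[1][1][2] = -99.0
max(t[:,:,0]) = 80.0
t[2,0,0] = 47.0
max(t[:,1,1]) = 100.0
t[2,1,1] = 68.0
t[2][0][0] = 47.0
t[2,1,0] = -21.0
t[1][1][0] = -18.0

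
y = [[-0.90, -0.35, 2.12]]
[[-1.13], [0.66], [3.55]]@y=[[1.02,0.40,-2.4], [-0.59,-0.23,1.4], [-3.20,-1.24,7.53]]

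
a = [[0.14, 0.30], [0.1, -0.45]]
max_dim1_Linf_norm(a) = 0.45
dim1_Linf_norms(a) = [0.3, 0.45]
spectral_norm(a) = 0.54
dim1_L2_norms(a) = [0.33, 0.46]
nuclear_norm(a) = 0.71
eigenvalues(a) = [0.19, -0.5]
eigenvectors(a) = [[0.99,-0.43],[0.16,0.9]]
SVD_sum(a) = [[-0.0,0.30],[0.01,-0.45]] + [[0.14, 0.00], [0.09, 0.00]]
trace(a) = -0.31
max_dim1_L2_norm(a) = 0.46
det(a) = -0.09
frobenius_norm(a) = 0.57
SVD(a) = [[-0.55,0.83], [0.83,0.55]] @ diag([0.5408643352009018, 0.1719470002869676]) @ [[0.01, -1.00], [1.00, 0.01]]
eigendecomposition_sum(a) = [[0.17, 0.08],[0.03, 0.01]] + [[-0.03,0.22],[0.07,-0.46]]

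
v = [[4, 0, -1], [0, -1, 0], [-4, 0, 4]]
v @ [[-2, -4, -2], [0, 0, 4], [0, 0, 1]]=[[-8, -16, -9], [0, 0, -4], [8, 16, 12]]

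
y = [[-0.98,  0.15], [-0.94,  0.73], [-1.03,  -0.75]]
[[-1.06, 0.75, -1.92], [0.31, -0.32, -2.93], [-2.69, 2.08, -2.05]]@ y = [[2.31,1.83], [3.01,2.01], [2.79,2.65]]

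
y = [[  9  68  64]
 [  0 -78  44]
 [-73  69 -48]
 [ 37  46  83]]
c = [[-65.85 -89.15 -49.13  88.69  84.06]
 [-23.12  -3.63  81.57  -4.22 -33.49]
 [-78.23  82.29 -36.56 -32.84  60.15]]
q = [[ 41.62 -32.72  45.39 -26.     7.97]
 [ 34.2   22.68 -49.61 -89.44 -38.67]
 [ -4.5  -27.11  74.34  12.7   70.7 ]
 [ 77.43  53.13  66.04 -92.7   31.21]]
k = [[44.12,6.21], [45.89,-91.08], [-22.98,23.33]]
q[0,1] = -32.72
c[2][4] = 60.15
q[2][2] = 74.34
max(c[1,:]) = 81.57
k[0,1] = 6.21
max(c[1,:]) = 81.57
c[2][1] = 82.29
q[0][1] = -32.72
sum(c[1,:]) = 17.109999999999992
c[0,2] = -49.13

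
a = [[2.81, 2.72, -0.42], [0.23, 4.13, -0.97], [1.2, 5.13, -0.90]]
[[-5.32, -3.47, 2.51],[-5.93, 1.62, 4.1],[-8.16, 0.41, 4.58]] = a @ [[-0.42, -1.69, 0.09],[-1.73, 0.44, 0.53],[-1.35, -0.20, -1.95]]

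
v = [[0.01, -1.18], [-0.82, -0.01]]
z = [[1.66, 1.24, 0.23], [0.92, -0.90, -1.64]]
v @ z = [[-1.07, 1.07, 1.94],[-1.37, -1.01, -0.17]]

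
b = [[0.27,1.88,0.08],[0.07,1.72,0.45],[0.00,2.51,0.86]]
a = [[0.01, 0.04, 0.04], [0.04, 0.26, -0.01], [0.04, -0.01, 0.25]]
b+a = [[0.28, 1.92, 0.12],  [0.11, 1.98, 0.44],  [0.04, 2.50, 1.11]]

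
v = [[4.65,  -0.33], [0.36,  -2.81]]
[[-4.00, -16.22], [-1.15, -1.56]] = v @ [[-0.84, -3.48], [0.3, 0.11]]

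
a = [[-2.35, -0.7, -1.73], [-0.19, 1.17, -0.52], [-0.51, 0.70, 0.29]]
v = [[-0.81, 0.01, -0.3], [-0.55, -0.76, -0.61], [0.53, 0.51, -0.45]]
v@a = [[2.05, 0.37, 1.31], [1.75, -0.93, 1.17], [-1.11, -0.09, -1.31]]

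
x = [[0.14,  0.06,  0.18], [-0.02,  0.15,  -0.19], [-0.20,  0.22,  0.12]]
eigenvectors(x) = [[-0.75+0.00j, -0.08+0.48j, (-0.08-0.48j)], [(-0.65+0j), (-0.08-0.48j), -0.08+0.48j], [(0.12+0j), (-0.72+0j), (-0.72-0j)]]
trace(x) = 0.41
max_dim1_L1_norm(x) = 0.54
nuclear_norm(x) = 0.78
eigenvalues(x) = [(0.16+0j), (0.12+0.28j), (0.12-0.28j)]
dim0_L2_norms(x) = [0.24, 0.27, 0.29]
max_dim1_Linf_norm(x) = 0.22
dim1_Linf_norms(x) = [0.18, 0.19, 0.22]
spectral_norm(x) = 0.33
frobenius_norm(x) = 0.47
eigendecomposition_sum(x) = [[0.09+0.00j, 0.09+0.00j, (-0.02+0j)], [0.07+0.00j, (0.07+0j), -0.02+0.00j], [(-0.01+0j), -0.01+0.00j, 0.00+0.00j]] + [[0.03+0.07j, -0.01-0.08j, (0.1-0.02j)], [(-0.05-0.06j), (0.04+0.07j), (-0.09+0.05j)], [(-0.09+0.06j), 0.12-0.04j, 0.06+0.14j]] + [[(0.03-0.07j), -0.01+0.08j, 0.10+0.02j], [-0.05+0.06j, (0.04-0.07j), -0.09-0.05j], [(-0.09-0.06j), 0.12+0.04j, (0.06-0.14j)]]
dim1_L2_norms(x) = [0.24, 0.24, 0.32]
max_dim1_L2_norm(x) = 0.32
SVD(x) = [[0.04, 0.71, -0.7], [-0.30, -0.66, -0.69], [-0.95, 0.24, 0.19]] @ diag([0.32719653668774934, 0.2897183705339371, 0.16249828354386617]) @ [[0.62, -0.77, -0.15], [0.22, -0.01, 0.97], [-0.75, -0.64, 0.16]]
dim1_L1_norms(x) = [0.38, 0.36, 0.54]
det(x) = 0.02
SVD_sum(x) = [[0.01, -0.01, -0.0], [-0.06, 0.08, 0.01], [-0.19, 0.24, 0.05]] + [[0.05,-0.00,0.2], [-0.04,0.0,-0.19], [0.02,-0.0,0.07]] + [[0.09, 0.07, -0.02], [0.08, 0.07, -0.02], [-0.02, -0.02, 0.01]]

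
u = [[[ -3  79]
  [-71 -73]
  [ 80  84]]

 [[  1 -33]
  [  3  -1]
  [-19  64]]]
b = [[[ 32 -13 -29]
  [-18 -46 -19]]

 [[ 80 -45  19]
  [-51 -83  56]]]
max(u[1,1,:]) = 3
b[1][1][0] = -51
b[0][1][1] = -46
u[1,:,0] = [1, 3, -19]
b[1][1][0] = -51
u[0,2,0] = 80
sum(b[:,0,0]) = 112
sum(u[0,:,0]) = 6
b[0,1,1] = -46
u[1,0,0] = 1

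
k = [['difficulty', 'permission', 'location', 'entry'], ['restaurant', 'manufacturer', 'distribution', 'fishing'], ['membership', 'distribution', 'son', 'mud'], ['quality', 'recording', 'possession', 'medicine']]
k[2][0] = 'membership'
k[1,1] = 'manufacturer'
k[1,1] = 'manufacturer'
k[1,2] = 'distribution'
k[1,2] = 'distribution'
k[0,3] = 'entry'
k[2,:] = ['membership', 'distribution', 'son', 'mud']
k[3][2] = 'possession'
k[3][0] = 'quality'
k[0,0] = 'difficulty'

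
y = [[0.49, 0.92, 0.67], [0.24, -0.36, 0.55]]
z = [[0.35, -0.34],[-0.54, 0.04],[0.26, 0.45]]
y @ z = [[-0.15, 0.17],  [0.42, 0.15]]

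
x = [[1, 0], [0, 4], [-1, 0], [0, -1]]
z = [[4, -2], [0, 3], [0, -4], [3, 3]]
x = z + [[-3, 2], [0, 1], [-1, 4], [-3, -4]]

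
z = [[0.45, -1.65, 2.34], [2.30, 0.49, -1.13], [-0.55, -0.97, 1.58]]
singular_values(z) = [3.73, 2.25, 0.03]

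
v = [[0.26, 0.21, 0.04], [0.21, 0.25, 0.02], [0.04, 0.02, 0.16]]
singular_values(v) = [0.47, 0.16, 0.04]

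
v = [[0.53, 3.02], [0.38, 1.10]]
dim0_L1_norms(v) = [0.91, 4.12]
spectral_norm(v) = 3.28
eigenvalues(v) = [-0.29, 1.92]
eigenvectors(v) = [[-0.96, -0.91], [0.26, -0.42]]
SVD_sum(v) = [[0.59, 3.01], [0.22, 1.13]] + [[-0.06, 0.01], [0.16, -0.03]]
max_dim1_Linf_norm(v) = 3.02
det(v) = -0.56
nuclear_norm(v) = 3.45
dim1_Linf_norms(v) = [3.02, 1.1]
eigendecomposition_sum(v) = [[-0.18,0.4], [0.05,-0.11]] + [[0.71,2.62], [0.33,1.21]]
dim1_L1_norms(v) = [3.55, 1.48]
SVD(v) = [[-0.94, -0.35],[-0.35, 0.94]] @ diag([3.275054240353247, 0.17239409138430103]) @ [[-0.19, -0.98], [0.98, -0.19]]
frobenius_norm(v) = 3.28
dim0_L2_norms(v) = [0.65, 3.21]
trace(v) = 1.63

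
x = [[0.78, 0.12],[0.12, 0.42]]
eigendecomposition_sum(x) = [[0.75, 0.23],[0.23, 0.07]] + [[0.03, -0.11], [-0.11, 0.35]]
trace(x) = 1.20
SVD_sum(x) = [[0.75, 0.23], [0.23, 0.07]] + [[0.03,-0.11], [-0.11,0.35]]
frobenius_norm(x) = 0.90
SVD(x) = [[-0.96, -0.29], [-0.29, 0.96]] @ diag([0.8163330765278394, 0.38366692347216064]) @ [[-0.96, -0.29], [-0.29, 0.96]]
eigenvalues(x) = [0.82, 0.38]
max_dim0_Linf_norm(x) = 0.78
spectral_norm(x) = 0.82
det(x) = 0.31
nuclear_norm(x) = 1.20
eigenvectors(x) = [[0.96, -0.29], [0.29, 0.96]]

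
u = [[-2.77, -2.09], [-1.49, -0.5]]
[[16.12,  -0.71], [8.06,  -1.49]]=u @ [[-5.08,1.60],[-0.98,-1.78]]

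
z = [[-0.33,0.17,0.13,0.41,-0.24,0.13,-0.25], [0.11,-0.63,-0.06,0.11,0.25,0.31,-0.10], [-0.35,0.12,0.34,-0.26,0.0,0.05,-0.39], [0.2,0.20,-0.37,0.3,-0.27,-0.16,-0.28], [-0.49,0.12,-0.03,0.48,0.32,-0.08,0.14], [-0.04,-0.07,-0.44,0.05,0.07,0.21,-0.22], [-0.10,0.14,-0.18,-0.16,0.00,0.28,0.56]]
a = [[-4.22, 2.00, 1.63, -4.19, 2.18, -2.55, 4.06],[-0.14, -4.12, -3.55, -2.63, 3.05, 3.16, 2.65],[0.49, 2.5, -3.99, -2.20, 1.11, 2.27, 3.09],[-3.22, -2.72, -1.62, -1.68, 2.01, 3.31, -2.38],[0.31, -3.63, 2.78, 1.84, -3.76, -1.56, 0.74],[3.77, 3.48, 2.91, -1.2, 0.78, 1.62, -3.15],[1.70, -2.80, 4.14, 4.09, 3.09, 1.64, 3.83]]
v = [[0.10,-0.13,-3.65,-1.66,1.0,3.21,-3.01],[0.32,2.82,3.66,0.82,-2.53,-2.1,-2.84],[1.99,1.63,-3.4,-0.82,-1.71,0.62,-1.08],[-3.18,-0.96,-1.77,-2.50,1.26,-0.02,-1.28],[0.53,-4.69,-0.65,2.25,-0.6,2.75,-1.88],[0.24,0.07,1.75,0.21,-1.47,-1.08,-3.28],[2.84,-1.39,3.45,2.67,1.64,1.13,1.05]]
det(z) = 0.00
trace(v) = -3.61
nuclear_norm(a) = 46.78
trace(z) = 0.77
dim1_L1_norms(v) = [12.76, 15.09, 11.25, 10.97, 13.35, 8.1, 14.17]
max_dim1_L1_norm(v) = 15.09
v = z @ a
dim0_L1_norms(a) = [13.85, 21.25, 20.62, 17.83, 15.98, 16.11, 19.9]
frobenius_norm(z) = 1.85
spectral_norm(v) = 9.11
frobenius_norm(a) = 19.55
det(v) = 11.37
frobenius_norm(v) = 14.66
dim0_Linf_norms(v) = [3.18, 4.69, 3.66, 2.67, 2.53, 3.21, 3.28]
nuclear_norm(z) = 4.35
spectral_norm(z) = 0.97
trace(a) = -12.32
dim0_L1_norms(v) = [9.2, 11.69, 18.33, 10.93, 10.21, 10.91, 14.42]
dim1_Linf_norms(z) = [0.41, 0.63, 0.39, 0.37, 0.49, 0.44, 0.56]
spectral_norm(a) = 11.18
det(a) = 194628.19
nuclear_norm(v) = 31.93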